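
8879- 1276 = 7603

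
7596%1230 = 216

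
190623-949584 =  - 758961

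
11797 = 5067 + 6730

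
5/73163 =5/73163 =0.00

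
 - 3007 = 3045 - 6052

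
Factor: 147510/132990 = 3^1 *13^( - 1 )*31^( - 1)*149^1 = 447/403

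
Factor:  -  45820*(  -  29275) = 1341380500 = 2^2*5^3*29^1*79^1 *1171^1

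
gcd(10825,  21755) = 5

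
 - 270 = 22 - 292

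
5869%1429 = 153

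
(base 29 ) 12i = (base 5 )12132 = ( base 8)1625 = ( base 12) 645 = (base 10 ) 917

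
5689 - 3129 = 2560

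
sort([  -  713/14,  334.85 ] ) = [ - 713/14, 334.85]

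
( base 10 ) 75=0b1001011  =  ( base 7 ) 135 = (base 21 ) 3C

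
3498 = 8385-4887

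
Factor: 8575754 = 2^1*11^2*35437^1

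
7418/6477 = 1 + 941/6477 = 1.15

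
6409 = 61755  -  55346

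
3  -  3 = 0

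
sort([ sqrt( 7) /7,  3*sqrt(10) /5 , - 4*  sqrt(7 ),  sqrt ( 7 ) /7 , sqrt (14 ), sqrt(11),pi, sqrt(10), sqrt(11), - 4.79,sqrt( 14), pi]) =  [ - 4*sqrt(7) ,-4.79,sqrt (7) /7, sqrt( 7 ) /7,3*sqrt ( 10) /5,pi , pi,sqrt(10 ), sqrt( 11) , sqrt( 11),sqrt( 14),sqrt (14)]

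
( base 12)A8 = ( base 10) 128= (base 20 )68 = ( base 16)80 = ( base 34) 3q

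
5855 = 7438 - 1583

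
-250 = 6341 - 6591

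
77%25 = 2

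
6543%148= 31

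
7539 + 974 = 8513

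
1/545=1/545 = 0.00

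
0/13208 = 0 = 0.00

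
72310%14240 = 1110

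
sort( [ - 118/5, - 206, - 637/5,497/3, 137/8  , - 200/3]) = [ - 206, - 637/5, - 200/3, - 118/5, 137/8,497/3 ] 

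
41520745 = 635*65387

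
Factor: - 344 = - 2^3*43^1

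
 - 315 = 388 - 703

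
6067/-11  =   - 6067/11= -  551.55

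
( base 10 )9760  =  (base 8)23040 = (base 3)111101111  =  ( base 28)CCG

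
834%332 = 170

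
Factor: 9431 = 9431^1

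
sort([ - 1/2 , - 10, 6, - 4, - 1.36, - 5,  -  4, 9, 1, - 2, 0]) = [-10, - 5, - 4,- 4 ,  -  2, - 1.36 , - 1/2,0 , 1, 6, 9]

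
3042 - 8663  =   - 5621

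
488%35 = 33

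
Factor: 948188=2^2*101^1*2347^1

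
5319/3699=197/137 = 1.44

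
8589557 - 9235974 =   -  646417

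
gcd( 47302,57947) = 1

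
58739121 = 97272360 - 38533239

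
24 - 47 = - 23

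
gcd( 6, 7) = 1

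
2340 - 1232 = 1108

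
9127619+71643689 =80771308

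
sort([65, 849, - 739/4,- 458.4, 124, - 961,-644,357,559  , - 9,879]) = [-961, - 644, - 458.4,  -  739/4,-9,  65,124, 357,559, 849, 879]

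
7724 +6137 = 13861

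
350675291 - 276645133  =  74030158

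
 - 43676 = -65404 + 21728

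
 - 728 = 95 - 823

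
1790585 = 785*2281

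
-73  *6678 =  - 487494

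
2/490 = 1/245 =0.00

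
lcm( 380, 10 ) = 380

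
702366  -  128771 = 573595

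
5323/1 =5323 = 5323.00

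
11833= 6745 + 5088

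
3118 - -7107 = 10225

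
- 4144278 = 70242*( - 59) 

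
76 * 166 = 12616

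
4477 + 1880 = 6357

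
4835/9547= 4835/9547 = 0.51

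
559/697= 559/697=0.80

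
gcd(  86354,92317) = 1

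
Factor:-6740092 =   -  2^2*17^1*99119^1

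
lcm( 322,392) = 9016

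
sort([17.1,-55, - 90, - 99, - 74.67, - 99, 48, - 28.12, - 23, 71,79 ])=[ - 99, - 99, - 90, - 74.67,  -  55, - 28.12, -23, 17.1,  48,71, 79]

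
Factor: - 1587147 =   -  3^1 * 529049^1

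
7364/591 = 12+272/591 =12.46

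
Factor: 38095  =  5^1*19^1*401^1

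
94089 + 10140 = 104229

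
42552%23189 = 19363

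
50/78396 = 25/39198 = 0.00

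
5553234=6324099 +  - 770865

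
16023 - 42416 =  - 26393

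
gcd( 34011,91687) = 1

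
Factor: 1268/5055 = 2^2*3^(-1)*5^( - 1)* 317^1 * 337^ ( - 1)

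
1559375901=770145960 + 789229941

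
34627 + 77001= 111628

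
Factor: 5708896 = 2^5 * 178403^1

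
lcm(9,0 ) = 0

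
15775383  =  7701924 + 8073459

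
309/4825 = 309/4825  =  0.06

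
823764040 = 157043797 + 666720243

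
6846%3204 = 438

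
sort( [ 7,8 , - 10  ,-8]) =[ - 10, - 8, 7, 8]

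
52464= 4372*12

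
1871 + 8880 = 10751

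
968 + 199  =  1167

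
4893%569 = 341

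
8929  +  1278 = 10207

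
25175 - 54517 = -29342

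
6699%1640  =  139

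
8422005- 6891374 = 1530631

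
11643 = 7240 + 4403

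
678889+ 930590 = 1609479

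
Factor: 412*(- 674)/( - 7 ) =277688/7 = 2^3 *7^( - 1 )*103^1 * 337^1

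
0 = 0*17736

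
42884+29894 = 72778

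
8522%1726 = 1618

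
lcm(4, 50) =100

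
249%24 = 9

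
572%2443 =572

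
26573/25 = 1062 + 23/25= 1062.92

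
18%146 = 18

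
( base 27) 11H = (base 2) 1100000101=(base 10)773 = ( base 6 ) 3325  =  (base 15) 368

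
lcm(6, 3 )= 6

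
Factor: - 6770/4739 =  - 10/7 =- 2^1 *5^1* 7^( - 1) 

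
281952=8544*33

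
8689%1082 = 33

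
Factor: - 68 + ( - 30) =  - 98 = - 2^1*7^2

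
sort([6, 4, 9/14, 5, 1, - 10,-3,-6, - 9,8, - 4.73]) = [ - 10, - 9, - 6, - 4.73, - 3,9/14, 1, 4 , 5, 6,8] 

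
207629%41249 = 1384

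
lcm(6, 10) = 30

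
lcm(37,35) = 1295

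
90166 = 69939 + 20227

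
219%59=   42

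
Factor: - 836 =-2^2*11^1* 19^1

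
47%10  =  7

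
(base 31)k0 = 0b1001101100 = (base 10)620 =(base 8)1154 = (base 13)389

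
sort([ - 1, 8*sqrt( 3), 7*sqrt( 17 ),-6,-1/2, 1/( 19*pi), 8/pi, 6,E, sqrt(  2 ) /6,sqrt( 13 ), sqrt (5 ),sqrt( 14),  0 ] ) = [-6, - 1,-1/2, 0, 1/(19 *pi), sqrt(2)/6 , sqrt ( 5),8/pi, E, sqrt(13 ),sqrt(14), 6, 8 *sqrt(3) , 7*sqrt(17 ) ] 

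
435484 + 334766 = 770250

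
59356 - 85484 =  - 26128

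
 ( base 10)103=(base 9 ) 124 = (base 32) 37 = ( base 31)3A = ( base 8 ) 147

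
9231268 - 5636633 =3594635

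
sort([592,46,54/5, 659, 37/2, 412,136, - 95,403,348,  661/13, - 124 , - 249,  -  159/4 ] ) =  [  -  249, - 124, - 95, - 159/4,54/5,37/2,46,661/13, 136,348, 403, 412, 592,659 ]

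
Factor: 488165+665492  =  23^1 * 50159^1 = 1153657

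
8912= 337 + 8575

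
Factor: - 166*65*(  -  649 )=2^1*  5^1*11^1*13^1*59^1*83^1 = 7002710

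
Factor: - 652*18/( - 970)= 2^2*3^2 * 5^ ( - 1) *97^( - 1)*163^1 = 5868/485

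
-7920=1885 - 9805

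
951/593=1+358/593 = 1.60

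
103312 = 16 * 6457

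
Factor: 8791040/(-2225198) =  - 258560/65447 = - 2^9*5^1*101^1*65447^( - 1) 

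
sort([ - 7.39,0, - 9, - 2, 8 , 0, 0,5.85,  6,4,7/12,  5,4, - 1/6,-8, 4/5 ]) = [ - 9,-8, - 7.39, - 2, - 1/6, 0,0,0,7/12,  4/5,  4,  4, 5, 5.85, 6 , 8] 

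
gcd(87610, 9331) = 1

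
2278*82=186796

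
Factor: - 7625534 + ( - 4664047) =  - 12289581 =-  3^2 * 677^1*2017^1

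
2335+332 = 2667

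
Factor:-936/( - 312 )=3^1 = 3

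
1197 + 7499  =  8696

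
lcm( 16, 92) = 368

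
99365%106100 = 99365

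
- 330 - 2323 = -2653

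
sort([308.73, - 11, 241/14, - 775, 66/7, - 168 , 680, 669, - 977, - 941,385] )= [- 977, - 941, - 775, - 168, - 11, 66/7,241/14, 308.73,  385,669,680]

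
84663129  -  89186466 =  - 4523337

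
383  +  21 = 404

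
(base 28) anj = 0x2137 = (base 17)1C73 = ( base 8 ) 20467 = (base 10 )8503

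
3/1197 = 1/399 = 0.00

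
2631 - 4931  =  -2300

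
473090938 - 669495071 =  - 196404133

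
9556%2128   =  1044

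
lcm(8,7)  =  56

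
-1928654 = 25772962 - 27701616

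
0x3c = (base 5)220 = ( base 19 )33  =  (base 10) 60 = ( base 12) 50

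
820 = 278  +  542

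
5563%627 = 547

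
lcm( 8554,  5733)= 538902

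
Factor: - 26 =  - 2^1*13^1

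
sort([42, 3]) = [3,  42]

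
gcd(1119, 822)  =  3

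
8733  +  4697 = 13430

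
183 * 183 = 33489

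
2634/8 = 329  +  1/4 = 329.25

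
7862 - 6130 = 1732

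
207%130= 77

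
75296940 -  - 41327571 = 116624511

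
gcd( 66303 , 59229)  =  9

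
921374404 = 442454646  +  478919758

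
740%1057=740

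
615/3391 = 615/3391 = 0.18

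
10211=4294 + 5917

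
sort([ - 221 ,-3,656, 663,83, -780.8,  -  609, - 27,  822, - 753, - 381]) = [ - 780.8, - 753, - 609, - 381, - 221, - 27,  -  3,83,656,  663 , 822] 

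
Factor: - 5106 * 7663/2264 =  - 2^( - 2 )*3^1*23^1 * 37^1 * 79^1*97^1 *283^( - 1 ) = - 19563639/1132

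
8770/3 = 2923 + 1/3= 2923.33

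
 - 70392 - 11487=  - 81879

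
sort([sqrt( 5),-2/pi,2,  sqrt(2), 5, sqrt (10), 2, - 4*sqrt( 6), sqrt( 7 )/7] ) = [  -  4*sqrt ( 6),  -  2/pi,sqrt( 7)/7 , sqrt( 2), 2, 2,  sqrt(5), sqrt(10),5]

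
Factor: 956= 2^2 * 239^1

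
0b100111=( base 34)15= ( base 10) 39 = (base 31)18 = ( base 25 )1E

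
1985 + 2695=4680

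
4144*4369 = 18105136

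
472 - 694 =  - 222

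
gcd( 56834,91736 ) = 2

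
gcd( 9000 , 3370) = 10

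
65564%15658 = 2932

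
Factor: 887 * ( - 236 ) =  - 209332 = - 2^2 * 59^1 * 887^1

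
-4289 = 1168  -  5457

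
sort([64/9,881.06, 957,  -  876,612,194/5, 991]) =[ - 876, 64/9, 194/5,612 , 881.06,  957 , 991] 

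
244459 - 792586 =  - 548127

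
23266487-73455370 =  - 50188883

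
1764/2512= 441/628=0.70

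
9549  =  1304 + 8245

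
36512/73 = 36512/73 = 500.16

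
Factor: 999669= 3^1*11^1*30293^1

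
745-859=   -  114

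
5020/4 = 1255 = 1255.00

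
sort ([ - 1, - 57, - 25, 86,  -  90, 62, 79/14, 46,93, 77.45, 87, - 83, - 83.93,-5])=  [-90,-83.93, - 83, - 57, - 25,-5, - 1, 79/14, 46, 62, 77.45, 86, 87, 93 ]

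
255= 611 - 356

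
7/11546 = 7/11546=0.00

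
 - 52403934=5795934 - 58199868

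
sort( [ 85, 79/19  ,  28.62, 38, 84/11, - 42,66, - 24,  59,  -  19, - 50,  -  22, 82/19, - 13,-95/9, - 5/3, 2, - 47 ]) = [ - 50, - 47, - 42,-24,  -  22,-19, - 13, - 95/9, - 5/3, 2,  79/19, 82/19,84/11, 28.62,38, 59,66,85 ]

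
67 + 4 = 71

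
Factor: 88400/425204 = 100/481=2^2*5^2*13^(-1)*37^( - 1) 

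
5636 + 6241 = 11877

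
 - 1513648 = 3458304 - 4971952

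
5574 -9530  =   - 3956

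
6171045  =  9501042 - 3329997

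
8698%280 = 18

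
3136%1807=1329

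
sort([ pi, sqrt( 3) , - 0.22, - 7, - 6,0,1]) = [  -  7, - 6,-0.22,0,1, sqrt( 3 ),pi] 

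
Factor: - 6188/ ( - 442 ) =2^1*7^1 = 14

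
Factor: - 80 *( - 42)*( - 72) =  - 241920 = - 2^8*3^3*5^1*7^1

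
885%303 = 279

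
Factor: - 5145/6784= - 2^( - 7)*3^1*5^1*7^3*53^( - 1 )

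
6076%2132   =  1812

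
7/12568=7/12568 =0.00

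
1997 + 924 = 2921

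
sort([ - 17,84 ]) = [ - 17 , 84] 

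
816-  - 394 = 1210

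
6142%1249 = 1146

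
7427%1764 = 371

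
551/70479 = 551/70479 = 0.01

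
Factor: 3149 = 47^1*67^1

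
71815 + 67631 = 139446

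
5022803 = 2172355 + 2850448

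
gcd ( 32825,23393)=1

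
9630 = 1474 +8156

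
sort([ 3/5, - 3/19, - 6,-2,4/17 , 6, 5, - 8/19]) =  [ - 6, - 2, - 8/19,-3/19, 4/17, 3/5,  5,6 ] 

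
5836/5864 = 1459/1466 = 1.00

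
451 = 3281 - 2830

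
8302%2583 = 553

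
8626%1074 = 34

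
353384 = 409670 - 56286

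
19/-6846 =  - 19/6846 = - 0.00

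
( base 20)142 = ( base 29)GI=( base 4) 13202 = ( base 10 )482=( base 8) 742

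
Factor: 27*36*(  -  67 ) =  - 2^2*3^5*67^1=- 65124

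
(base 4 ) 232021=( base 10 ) 2953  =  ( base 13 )1462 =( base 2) 101110001001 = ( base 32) 2s9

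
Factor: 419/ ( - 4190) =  - 1/10 = - 2^( - 1 )*5^( - 1 )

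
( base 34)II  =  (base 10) 630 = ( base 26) o6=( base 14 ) 330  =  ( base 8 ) 1166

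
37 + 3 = 40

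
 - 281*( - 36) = 10116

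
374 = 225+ 149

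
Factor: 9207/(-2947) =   -  3^3*7^( - 1 ) * 11^1*31^1 * 421^ ( - 1 )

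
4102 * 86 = 352772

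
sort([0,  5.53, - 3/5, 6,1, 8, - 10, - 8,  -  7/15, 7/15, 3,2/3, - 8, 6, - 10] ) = [- 10,-10,-8, - 8 , - 3/5, - 7/15, 0, 7/15,2/3, 1 , 3,5.53, 6, 6, 8 ] 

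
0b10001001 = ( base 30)4H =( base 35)3w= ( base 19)74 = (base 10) 137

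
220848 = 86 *2568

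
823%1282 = 823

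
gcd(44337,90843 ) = 3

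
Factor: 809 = 809^1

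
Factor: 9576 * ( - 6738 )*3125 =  - 2^4*3^3*5^5*7^1*19^1*1123^1 = - 201634650000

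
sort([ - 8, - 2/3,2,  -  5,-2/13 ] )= [-8, - 5, - 2/3, - 2/13 , 2]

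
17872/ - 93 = -17872/93 = - 192.17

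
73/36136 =73/36136   =  0.00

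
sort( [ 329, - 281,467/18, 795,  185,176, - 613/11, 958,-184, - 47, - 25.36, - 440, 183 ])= [- 440, - 281, - 184,-613/11, - 47 ,  -  25.36,467/18, 176, 183, 185, 329 , 795, 958]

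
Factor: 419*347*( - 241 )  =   - 241^1*347^1*419^1 = -  35039713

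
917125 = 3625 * 253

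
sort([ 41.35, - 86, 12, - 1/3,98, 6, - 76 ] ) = [ - 86, - 76, -1/3,6, 12,41.35, 98 ] 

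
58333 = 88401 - 30068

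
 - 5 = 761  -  766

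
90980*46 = 4185080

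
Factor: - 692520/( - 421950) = 2^2 * 5^( - 1 )*97^( - 1 )*199^1=796/485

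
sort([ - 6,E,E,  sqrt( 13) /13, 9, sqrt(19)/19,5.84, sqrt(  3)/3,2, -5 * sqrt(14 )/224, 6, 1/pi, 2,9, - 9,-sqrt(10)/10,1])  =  [ - 9, - 6, - sqrt (10 ) /10, - 5*sqrt(14)/224, sqrt(19)/19, sqrt( 13 )/13,1/pi,sqrt(3 )/3, 1, 2, 2, E, E, 5.84, 6, 9,  9] 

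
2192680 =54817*40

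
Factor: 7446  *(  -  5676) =-42263496 =-2^3*3^2* 11^1 *17^1*43^1*73^1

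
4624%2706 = 1918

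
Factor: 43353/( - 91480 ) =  - 2^ ( - 3)*3^2*5^ ( - 1)*2287^ ( - 1 )*4817^1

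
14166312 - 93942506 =  -  79776194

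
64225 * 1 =64225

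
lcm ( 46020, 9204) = 46020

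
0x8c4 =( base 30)2eo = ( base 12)1370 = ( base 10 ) 2244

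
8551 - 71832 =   -  63281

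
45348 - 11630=33718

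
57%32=25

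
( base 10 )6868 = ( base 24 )BM4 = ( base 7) 26011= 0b1101011010100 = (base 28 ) 8L8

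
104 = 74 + 30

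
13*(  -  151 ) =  - 1963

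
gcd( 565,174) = 1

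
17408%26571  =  17408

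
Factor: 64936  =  2^3 * 8117^1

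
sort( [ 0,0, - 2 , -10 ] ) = [ - 10, - 2,0, 0]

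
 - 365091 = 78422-443513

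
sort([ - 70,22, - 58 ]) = [ -70, - 58, 22]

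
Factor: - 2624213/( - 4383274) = 2^(-1 )*7^( -1)*67^( -1)*199^1*4673^(-1)*13187^1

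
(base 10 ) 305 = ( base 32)9h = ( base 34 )8X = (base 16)131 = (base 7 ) 614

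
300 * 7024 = 2107200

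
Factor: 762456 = 2^3*3^1*31769^1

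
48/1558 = 24/779= 0.03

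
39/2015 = 3/155 = 0.02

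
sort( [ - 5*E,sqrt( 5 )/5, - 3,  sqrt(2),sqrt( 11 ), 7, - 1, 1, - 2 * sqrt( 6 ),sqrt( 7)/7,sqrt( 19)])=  [ - 5*E , - 2 * sqrt( 6 ), - 3, - 1,sqrt(7) /7,sqrt( 5)/5, 1,sqrt( 2 ),sqrt( 11),sqrt( 19), 7 ]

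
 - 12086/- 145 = 12086/145 = 83.35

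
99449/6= 16574 + 5/6 = 16574.83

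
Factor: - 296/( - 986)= 2^2*17^(  -  1)*29^( - 1)*37^1 = 148/493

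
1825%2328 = 1825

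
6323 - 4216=2107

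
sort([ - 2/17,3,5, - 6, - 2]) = [ - 6, - 2, - 2/17,  3,  5 ]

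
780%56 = 52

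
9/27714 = 3/9238 = 0.00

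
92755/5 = 18551= 18551.00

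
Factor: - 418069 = - 418069^1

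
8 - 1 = 7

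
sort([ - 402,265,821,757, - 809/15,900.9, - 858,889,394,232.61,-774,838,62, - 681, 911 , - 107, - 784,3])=[-858,  -  784, - 774, - 681, - 402,  -  107, - 809/15,3 , 62,  232.61 , 265,394,757,821, 838,  889,900.9, 911] 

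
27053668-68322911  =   - 41269243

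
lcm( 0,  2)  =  0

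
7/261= 7/261 = 0.03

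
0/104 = 0 = 0.00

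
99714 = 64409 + 35305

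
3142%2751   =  391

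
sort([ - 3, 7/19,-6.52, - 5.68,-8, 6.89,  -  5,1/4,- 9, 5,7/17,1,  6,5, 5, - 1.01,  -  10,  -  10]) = [ - 10, - 10, -9,  -  8, - 6.52 , - 5.68 ,-5,  -  3,  -  1.01, 1/4, 7/19, 7/17, 1,  5,  5,5, 6, 6.89 ] 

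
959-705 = 254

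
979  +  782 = 1761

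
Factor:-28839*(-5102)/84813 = 49045526/28271 = 2^1*17^(-1) * 1663^( - 1) * 2551^1 * 9613^1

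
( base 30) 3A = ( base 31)37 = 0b1100100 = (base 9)121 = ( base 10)100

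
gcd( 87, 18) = 3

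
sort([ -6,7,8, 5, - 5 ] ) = [ - 6, - 5,  5, 7,  8]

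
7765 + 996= 8761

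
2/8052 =1/4026 = 0.00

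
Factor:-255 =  -3^1*5^1 * 17^1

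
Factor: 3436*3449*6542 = 2^3 * 859^1*3271^1*3449^1 = 77527698088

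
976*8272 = 8073472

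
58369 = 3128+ 55241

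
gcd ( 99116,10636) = 4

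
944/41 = 944/41 = 23.02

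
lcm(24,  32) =96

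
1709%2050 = 1709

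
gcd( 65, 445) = 5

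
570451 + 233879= 804330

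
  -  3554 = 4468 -8022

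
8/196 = 2/49 = 0.04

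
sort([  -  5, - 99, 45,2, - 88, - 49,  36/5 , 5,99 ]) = [ - 99,  -  88,-49,-5, 2, 5,36/5, 45,99 ] 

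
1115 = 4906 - 3791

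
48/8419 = 48/8419 = 0.01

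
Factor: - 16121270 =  -2^1*5^1*11^1  *17^1*37^1  *233^1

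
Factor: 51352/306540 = 2^1 * 3^( - 2) * 5^(-1)*7^2*13^( - 1)= 98/585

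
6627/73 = 6627/73 =90.78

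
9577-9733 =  - 156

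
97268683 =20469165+76799518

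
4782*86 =411252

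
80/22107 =80/22107 = 0.00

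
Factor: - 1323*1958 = - 2590434  =  - 2^1*3^3*7^2*11^1*89^1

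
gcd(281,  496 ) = 1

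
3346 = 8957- 5611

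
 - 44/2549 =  - 1+2505/2549 = - 0.02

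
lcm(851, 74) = 1702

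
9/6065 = 9/6065 = 0.00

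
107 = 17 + 90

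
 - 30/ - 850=3/85=0.04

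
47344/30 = 23672/15 = 1578.13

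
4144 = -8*( - 518 )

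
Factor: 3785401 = 3785401^1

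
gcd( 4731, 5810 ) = 83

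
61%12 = 1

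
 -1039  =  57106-58145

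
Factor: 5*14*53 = 2^1*5^1*7^1*53^1= 3710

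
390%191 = 8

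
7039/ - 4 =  - 1760 + 1/4 =- 1759.75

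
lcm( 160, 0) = 0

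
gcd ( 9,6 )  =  3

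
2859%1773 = 1086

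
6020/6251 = 860/893 = 0.96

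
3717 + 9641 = 13358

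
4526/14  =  323  +  2/7 =323.29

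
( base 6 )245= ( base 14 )73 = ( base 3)10202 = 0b1100101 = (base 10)101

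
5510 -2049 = 3461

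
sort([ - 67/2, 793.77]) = [-67/2,793.77]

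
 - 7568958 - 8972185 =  - 16541143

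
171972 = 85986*2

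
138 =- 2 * (-69 )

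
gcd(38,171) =19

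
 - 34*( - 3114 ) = 105876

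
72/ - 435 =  - 24/145 = - 0.17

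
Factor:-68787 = -3^2*7643^1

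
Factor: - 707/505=-7/5 =-5^(-1 ) * 7^1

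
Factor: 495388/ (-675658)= - 247694/337829=- 2^1*271^1*293^( - 1 ) *457^1*1153^( - 1 )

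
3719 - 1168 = 2551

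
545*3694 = 2013230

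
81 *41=3321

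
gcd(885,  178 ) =1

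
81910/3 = 81910/3 = 27303.33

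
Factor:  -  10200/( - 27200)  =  2^( - 3)*3^1 =3/8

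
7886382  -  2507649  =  5378733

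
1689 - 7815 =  - 6126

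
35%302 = 35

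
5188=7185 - 1997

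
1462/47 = 1462/47 = 31.11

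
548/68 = 8  +  1/17 = 8.06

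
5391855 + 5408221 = 10800076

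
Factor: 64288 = 2^5*7^2* 41^1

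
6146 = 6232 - 86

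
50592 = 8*6324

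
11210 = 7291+3919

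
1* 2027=2027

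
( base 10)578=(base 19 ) 1B8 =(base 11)486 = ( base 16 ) 242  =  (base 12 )402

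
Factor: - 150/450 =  - 3^ ( - 1)=-1/3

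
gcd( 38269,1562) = 781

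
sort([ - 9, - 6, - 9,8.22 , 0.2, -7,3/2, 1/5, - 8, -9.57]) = [ - 9.57, - 9, - 9,  -  8, - 7, - 6,1/5, 0.2 , 3/2, 8.22]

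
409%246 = 163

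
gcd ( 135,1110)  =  15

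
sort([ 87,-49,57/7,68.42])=[  -  49,57/7, 68.42, 87] 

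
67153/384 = 174 +337/384 = 174.88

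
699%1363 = 699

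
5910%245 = 30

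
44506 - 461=44045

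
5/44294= 5/44294  =  0.00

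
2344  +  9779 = 12123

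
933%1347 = 933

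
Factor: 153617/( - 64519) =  - 7^( - 1)*13^( - 1)*23^1*709^( - 1)*6679^1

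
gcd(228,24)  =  12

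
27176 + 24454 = 51630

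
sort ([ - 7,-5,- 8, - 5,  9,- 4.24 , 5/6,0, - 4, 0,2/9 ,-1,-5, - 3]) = [-8,  -  7, - 5, - 5 ,-5, - 4.24, - 4, - 3, - 1, 0,0, 2/9, 5/6 , 9]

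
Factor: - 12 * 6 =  - 72 = - 2^3*3^2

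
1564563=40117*39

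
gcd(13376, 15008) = 32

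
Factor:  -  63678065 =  - 5^1*11^2*105253^1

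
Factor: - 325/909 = -3^( - 2) * 5^2 *13^1*101^(-1) 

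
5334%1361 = 1251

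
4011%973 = 119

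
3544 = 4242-698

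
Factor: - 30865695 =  - 3^1*5^1*7^1 * 61^2*79^1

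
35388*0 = 0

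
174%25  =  24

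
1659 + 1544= 3203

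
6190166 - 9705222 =-3515056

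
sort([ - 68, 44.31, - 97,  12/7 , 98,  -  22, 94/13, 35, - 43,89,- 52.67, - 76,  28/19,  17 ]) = [-97, - 76,- 68,  -  52.67,-43, - 22, 28/19, 12/7 , 94/13,17,35,44.31,89,98 ]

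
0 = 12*0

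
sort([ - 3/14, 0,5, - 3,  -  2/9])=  [ - 3, - 2/9, - 3/14, 0, 5 ] 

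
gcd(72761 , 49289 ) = 1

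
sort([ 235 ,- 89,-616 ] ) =[- 616, - 89, 235 ] 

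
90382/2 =45191  =  45191.00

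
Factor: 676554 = 2^1 * 3^1*112759^1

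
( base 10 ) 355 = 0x163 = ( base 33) ap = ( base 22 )G3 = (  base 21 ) gj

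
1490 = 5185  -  3695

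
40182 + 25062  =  65244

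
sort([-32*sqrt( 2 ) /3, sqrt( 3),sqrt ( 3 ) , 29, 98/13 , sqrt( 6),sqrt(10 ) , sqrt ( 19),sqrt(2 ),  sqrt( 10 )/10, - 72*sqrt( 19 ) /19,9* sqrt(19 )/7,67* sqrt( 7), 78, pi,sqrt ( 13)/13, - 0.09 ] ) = [ - 72*sqrt( 19)/19, - 32*sqrt ( 2)/3, - 0.09,sqrt( 13) /13, sqrt(10)/10, sqrt( 2) , sqrt( 3), sqrt ( 3),sqrt(6), pi, sqrt( 10),sqrt( 19),9*sqrt( 19) /7,98/13,29, 78, 67*sqrt ( 7) ]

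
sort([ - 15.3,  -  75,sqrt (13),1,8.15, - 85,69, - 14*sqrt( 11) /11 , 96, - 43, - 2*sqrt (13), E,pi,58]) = [ - 85 , - 75, - 43, - 15.3, - 2*sqrt( 13 ) ,  -  14 * sqrt( 11 ) /11,1,E , pi , sqrt( 13)  ,  8.15,58, 69,96 ] 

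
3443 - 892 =2551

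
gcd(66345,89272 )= 1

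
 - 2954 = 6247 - 9201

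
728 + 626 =1354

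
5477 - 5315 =162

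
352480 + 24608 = 377088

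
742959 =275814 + 467145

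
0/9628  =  0=0.00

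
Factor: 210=2^1 *3^1*5^1*7^1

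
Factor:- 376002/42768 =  -211/24 =- 2^( - 3 )* 3^ ( - 1 )* 211^1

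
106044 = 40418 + 65626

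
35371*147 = 5199537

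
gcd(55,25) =5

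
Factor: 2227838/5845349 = 2^1*29^1*71^1*541^1*5845349^( - 1)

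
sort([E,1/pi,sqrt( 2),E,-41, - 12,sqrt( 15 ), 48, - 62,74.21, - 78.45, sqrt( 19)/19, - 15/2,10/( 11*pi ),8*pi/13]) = [ - 78.45, - 62 , - 41, - 12, - 15/2,  sqrt(19 ) /19, 10/( 11*pi ),1/pi, sqrt( 2), 8*pi/13,E,E,sqrt( 15), 48,74.21]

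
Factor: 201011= 201011^1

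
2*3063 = 6126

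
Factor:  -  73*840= - 2^3*3^1*5^1*7^1*73^1 =- 61320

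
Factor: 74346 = 2^1*3^1*12391^1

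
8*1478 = 11824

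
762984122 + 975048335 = 1738032457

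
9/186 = 3/62=0.05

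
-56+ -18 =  - 74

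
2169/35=2169/35  =  61.97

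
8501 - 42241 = -33740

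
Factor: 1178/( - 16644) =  - 2^( - 1)*3^( - 1)*31^1*73^(-1)= - 31/438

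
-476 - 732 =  - 1208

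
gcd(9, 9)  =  9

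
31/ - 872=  - 1 + 841/872  =  - 0.04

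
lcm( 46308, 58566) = 1991244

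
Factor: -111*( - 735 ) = 81585 = 3^2*5^1*7^2*37^1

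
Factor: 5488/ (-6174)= - 8/9 =-2^3*3^( - 2)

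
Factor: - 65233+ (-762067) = -2^2 * 5^2*8273^1= - 827300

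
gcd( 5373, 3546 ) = 9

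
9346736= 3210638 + 6136098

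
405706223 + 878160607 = 1283866830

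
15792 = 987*16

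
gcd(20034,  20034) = 20034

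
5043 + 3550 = 8593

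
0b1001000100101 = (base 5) 122040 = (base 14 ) 199b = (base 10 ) 4645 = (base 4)1020211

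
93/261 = 31/87 = 0.36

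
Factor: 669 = 3^1*223^1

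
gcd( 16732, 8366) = 8366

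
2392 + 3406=5798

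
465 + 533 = 998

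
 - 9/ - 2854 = 9/2854= 0.00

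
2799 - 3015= -216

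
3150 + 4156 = 7306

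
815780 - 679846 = 135934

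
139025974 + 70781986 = 209807960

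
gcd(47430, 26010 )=1530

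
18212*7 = 127484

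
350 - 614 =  - 264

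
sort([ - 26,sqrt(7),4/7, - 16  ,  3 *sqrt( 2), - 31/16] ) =[  -  26, - 16,  -  31/16,4/7,  sqrt(7),3 * sqrt(2)] 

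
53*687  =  36411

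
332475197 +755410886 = 1087886083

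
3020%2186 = 834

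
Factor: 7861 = 7^1*1123^1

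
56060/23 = 2437+9/23 = 2437.39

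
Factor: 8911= 7^1 * 19^1 * 67^1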